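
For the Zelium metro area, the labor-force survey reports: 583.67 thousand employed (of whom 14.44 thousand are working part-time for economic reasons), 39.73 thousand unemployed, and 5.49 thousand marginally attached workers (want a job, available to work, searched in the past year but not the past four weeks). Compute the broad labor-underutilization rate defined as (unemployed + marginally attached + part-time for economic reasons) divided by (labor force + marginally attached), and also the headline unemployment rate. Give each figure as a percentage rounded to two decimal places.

Broad underutilization rate ≈ 9.49%; headline unemployment rate ≈ 6.37%.

Labor force = 583.67 + 39.73 = 623.40 thousand.
Numerator = 39.73 + 5.49 + 14.44 = 59.66 thousand.
Denominator = 623.40 + 5.49 = 628.89 thousand.
Broad rate = 59.66 / 628.89 = 9.49%.
Headline unemployment rate = 39.73 / 623.40 = 6.37%.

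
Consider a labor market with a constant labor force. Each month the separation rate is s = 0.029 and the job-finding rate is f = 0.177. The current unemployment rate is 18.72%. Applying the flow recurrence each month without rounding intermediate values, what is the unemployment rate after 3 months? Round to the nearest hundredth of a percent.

With a fixed labor force, u_{t+1} = u_t + s·(1−u_t) − f·u_t = u_t·(1−s−f) + s.
Here 1−s−f = 0.794 and s = 0.029.
u_1 = 0.187200 × 0.794 + 0.029 = 0.177637.
u_2 = 0.177637 × 0.794 + 0.029 = 0.170044.
u_3 = 0.170044 × 0.794 + 0.029 = 0.164015.

Unemployment rate after three months ≈ 16.40%.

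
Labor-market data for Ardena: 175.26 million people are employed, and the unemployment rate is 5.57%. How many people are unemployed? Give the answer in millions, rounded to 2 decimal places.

Let U be the number unemployed. The labor force is E + U, and U/(E+U) = 0.0557.
So U = 0.0557 × 175.26 / (1 − 0.0557) = 9.7620 / 0.9443 ≈ 10.34 million.

About 10.34 million are unemployed.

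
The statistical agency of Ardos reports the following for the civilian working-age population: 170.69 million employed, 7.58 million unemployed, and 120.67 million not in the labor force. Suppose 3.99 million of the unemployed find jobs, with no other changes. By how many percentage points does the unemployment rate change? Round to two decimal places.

The unemployment rate changes by −2.24 percentage points.

Initially, labor force = 170.69 + 7.58 = 178.27 million, so u = 7.58/178.27 = 4.25%.
After the change, unemployed falls and employed rises by 3.99; labor force unchanged → E = 174.68, U = 3.59, labor force = 178.27 million.
New unemployment rate = 3.59 / 178.27 = 2.01%.
Change = 2.01% − 4.25% = −2.24 percentage points.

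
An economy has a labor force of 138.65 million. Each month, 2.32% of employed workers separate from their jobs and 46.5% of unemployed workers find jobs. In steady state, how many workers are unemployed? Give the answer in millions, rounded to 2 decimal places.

About 6.59 million are unemployed in steady state.

Steady-state unemployment rate u* = s/(s+f) = 2.32/(2.32+46.5) = 0.047522.
Unemployed = u* × labor force = 0.047522 × 138.65 ≈ 6.59 million.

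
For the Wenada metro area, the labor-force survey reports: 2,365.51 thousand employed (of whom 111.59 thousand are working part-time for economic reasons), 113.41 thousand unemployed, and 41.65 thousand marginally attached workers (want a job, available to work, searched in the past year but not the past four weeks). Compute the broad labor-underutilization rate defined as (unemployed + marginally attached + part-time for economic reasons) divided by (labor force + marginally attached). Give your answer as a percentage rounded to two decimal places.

Broad underutilization rate ≈ 10.58%.

Labor force = 2,365.51 + 113.41 = 2,478.92 thousand.
Numerator = 113.41 + 41.65 + 111.59 = 266.65 thousand.
Denominator = 2,478.92 + 41.65 = 2,520.57 thousand.
Broad rate = 266.65 / 2,520.57 = 10.58%.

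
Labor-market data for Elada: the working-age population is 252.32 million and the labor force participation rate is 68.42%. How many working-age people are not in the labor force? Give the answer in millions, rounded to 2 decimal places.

Share not in the labor force = 1 − 0.6842 = 0.3158.
Not in labor force = 0.3158 × 252.32 ≈ 79.68 million.

About 79.68 million are not in the labor force.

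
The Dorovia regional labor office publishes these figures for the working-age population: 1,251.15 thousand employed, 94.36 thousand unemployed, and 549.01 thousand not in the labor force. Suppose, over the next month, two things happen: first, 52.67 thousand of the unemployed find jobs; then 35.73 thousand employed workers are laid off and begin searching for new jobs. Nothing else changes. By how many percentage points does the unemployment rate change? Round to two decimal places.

Initially, labor force = 1,251.15 + 94.36 = 1,345.51 thousand, so u = 94.36/1,345.51 = 7.01%.
After the first change, unemployed falls and employed rises by 52.67; labor force unchanged → E = 1,303.82, U = 41.69, labor force = 1,345.51 thousand.
After the second change, employed falls and unemployed rises by 35.73; labor force unchanged → E = 1,268.09, U = 77.42, labor force = 1,345.51 thousand.
New unemployment rate = 77.42 / 1,345.51 = 5.75%.
Change = 5.75% − 7.01% = −1.26 percentage points.

The unemployment rate changes by −1.26 percentage points.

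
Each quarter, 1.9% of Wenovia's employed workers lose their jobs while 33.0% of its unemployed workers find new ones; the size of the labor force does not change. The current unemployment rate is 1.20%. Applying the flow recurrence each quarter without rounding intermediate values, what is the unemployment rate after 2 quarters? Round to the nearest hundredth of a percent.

Unemployment rate after two quarters ≈ 3.65%.

With a fixed labor force, u_{t+1} = u_t + s·(1−u_t) − f·u_t = u_t·(1−s−f) + s.
Here 1−s−f = 0.651 and s = 0.019.
u_1 = 0.012000 × 0.651 + 0.019 = 0.026812.
u_2 = 0.026812 × 0.651 + 0.019 = 0.036455.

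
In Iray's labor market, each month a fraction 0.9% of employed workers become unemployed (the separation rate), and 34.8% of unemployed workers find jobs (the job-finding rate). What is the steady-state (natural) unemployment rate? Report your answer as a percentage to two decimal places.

At steady state the flows balance: s·E = f·U, so U/(E+U) = s/(s+f).
u* = 0.9 / (0.9 + 34.8) = 0.9 / 35.70 = 2.52%.

Steady-state unemployment rate ≈ 2.52%.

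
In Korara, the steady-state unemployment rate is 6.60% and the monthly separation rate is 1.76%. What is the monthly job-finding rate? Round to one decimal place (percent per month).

From u* = s/(s+f): f = s·(1−u)/u.
f = 1.76 × (1 − 0.0660) / 0.0660 = 1.6438 / 0.0660 ≈ 24.9% per month.

Job-finding rate ≈ 24.9% per month.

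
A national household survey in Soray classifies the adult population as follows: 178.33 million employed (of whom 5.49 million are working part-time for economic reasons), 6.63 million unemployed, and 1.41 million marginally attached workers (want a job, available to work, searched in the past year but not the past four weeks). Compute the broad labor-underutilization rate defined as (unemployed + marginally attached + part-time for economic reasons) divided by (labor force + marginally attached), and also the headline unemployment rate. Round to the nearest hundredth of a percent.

Broad underutilization rate ≈ 7.26%; headline unemployment rate ≈ 3.58%.

Labor force = 178.33 + 6.63 = 184.96 million.
Numerator = 6.63 + 1.41 + 5.49 = 13.53 million.
Denominator = 184.96 + 1.41 = 186.37 million.
Broad rate = 13.53 / 186.37 = 7.26%.
Headline unemployment rate = 6.63 / 184.96 = 3.58%.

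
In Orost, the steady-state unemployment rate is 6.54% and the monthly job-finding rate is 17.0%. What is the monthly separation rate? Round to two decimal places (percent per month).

Separation rate ≈ 1.19% per month.

From u* = s/(s+f): s = u·f/(1−u).
s = 0.0654 × 17.0 / (1 − 0.0654) = 1.1118 / 0.9346 ≈ 1.19% per month.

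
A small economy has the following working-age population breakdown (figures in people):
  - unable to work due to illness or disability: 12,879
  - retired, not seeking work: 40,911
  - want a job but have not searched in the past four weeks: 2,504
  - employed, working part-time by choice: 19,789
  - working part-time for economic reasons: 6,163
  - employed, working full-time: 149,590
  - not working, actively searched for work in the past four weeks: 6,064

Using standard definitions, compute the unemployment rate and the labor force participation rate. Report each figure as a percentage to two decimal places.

Employed = 19,789 + 6,163 + 149,590 = 175,542 (anyone who worked, including part-time for economic reasons, counts as employed).
Unemployed = 6,064.
Labor force = 175,542 + 6,064 = 181,606.
Not in labor force = 12,879 + 40,911 + 2,504 = 56,294 (those not working and not actively searching are outside the labor force — including those who want a job but have given up searching).
Civilian working-age population = 181,606 + 56,294 = 237,900.
Unemployment rate = 6,064 / 181,606 = 3.34%.
Labor force participation rate = 181,606 / 237,900 = 76.34%.

Unemployment rate ≈ 3.34%; labor force participation rate ≈ 76.34%.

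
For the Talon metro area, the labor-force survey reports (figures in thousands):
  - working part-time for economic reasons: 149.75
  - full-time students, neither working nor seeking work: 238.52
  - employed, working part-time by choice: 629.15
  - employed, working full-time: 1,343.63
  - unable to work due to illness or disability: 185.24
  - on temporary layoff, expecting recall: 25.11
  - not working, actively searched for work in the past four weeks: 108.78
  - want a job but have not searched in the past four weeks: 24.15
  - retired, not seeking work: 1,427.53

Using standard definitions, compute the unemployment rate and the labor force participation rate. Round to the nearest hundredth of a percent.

Unemployment rate ≈ 5.93%; labor force participation rate ≈ 54.61%.

Employed = 149.75 + 629.15 + 1,343.63 = 2,122.53 thousand (anyone who worked, including part-time for economic reasons, counts as employed).
Unemployed = 25.11 + 108.78 = 133.89 thousand (jobless and actively searching, or on temporary layoff).
Labor force = 2,122.53 + 133.89 = 2,256.42 thousand.
Not in labor force = 238.52 + 185.24 + 24.15 + 1,427.53 = 1,875.44 thousand (those not working and not actively searching are outside the labor force — including those who want a job but have given up searching).
Civilian working-age population = 2,256.42 + 1,875.44 = 4,131.86 thousand.
Unemployment rate = 133.89 / 2,256.42 = 5.93%.
Labor force participation rate = 2,256.42 / 4,131.86 = 54.61%.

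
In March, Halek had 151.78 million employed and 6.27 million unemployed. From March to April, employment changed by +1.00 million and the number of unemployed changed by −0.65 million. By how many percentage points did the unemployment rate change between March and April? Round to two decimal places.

The unemployment rate changed by −0.42 percentage points.

March: labor force = 151.78 + 6.27 = 158.05; u = 6.27/158.05 = 3.97%.
April: labor force = 152.78 + 5.62 = 158.40; u = 5.62/158.40 = 3.55%.
Change = 3.55% − 3.97% = −0.42 pp.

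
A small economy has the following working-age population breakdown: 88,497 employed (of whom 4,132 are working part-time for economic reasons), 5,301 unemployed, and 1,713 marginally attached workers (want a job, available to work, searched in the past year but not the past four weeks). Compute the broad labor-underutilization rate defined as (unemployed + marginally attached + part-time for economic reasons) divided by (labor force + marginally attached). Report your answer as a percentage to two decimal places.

Broad underutilization rate ≈ 11.67%.

Labor force = 88,497 + 5,301 = 93,798.
Numerator = 5,301 + 1,713 + 4,132 = 11,146.
Denominator = 93,798 + 1,713 = 95,511.
Broad rate = 11,146 / 95,511 = 11.67%.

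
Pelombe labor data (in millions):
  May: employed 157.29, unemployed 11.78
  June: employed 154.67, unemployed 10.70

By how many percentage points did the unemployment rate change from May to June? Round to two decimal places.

May: labor force = 157.29 + 11.78 = 169.07; u = 11.78/169.07 = 6.97%.
June: labor force = 154.67 + 10.70 = 165.37; u = 10.70/165.37 = 6.47%.
Change = 6.47% − 6.97% = −0.50 pp.

The unemployment rate changed by −0.50 percentage points.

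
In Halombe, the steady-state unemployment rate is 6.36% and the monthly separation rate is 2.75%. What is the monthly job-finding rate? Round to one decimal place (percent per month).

Job-finding rate ≈ 40.5% per month.

From u* = s/(s+f): f = s·(1−u)/u.
f = 2.75 × (1 − 0.0636) / 0.0636 = 2.5751 / 0.0636 ≈ 40.5% per month.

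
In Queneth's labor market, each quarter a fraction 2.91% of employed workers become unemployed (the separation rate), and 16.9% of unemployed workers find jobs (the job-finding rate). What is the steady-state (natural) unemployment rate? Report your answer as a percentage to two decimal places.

At steady state the flows balance: s·E = f·U, so U/(E+U) = s/(s+f).
u* = 2.91 / (2.91 + 16.9) = 2.91 / 19.81 = 14.69%.

Steady-state unemployment rate ≈ 14.69%.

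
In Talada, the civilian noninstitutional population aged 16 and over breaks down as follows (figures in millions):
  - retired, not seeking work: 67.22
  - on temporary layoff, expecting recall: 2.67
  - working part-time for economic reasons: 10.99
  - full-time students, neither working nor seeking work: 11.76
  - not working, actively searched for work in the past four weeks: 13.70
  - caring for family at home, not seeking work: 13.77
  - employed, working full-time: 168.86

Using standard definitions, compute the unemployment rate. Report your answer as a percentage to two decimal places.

Unemployment rate ≈ 8.34%.

Employed = 10.99 + 168.86 = 179.85 million (anyone who worked, including part-time for economic reasons, counts as employed).
Unemployed = 2.67 + 13.70 = 16.37 million (jobless and actively searching, or on temporary layoff).
Labor force = 179.85 + 16.37 = 196.22 million.
Unemployment rate = 16.37 / 196.22 = 8.34%.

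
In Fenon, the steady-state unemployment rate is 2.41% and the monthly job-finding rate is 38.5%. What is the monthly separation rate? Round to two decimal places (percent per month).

From u* = s/(s+f): s = u·f/(1−u).
s = 0.0241 × 38.5 / (1 − 0.0241) = 0.9278 / 0.9759 ≈ 0.95% per month.

Separation rate ≈ 0.95% per month.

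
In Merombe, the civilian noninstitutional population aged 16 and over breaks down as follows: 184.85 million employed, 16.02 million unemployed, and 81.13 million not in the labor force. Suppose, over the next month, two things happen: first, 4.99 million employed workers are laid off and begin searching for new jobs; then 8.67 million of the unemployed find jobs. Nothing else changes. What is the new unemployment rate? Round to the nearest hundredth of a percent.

Initially, labor force = 184.85 + 16.02 = 200.87 million, so u = 16.02/200.87 = 7.98%.
After the first change, employed falls and unemployed rises by 4.99; labor force unchanged → E = 179.86, U = 21.01, labor force = 200.87 million.
After the second change, unemployed falls and employed rises by 8.67; labor force unchanged → E = 188.53, U = 12.34, labor force = 200.87 million.
New unemployment rate = 12.34 / 200.87 = 6.14%.

New unemployment rate ≈ 6.14%.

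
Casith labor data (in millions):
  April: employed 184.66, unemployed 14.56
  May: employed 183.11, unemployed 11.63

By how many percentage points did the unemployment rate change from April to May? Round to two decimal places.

April: labor force = 184.66 + 14.56 = 199.22; u = 14.56/199.22 = 7.31%.
May: labor force = 183.11 + 11.63 = 194.74; u = 11.63/194.74 = 5.97%.
Change = 5.97% − 7.31% = −1.34 pp.

The unemployment rate changed by −1.34 percentage points.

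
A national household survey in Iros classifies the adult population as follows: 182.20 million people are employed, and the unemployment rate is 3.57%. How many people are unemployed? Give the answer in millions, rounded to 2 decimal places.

About 6.75 million are unemployed.

Let U be the number unemployed. The labor force is E + U, and U/(E+U) = 0.0357.
So U = 0.0357 × 182.20 / (1 − 0.0357) = 6.5045 / 0.9643 ≈ 6.75 million.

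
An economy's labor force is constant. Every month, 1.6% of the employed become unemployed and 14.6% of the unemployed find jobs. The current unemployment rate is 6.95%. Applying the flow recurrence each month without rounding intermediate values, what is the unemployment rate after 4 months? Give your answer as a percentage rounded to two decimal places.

With a fixed labor force, u_{t+1} = u_t + s·(1−u_t) − f·u_t = u_t·(1−s−f) + s.
Here 1−s−f = 0.838 and s = 0.016.
u_1 = 0.069500 × 0.838 + 0.016 = 0.074241.
u_2 = 0.074241 × 0.838 + 0.016 = 0.078214.
u_3 = 0.078214 × 0.838 + 0.016 = 0.081543.
u_4 = 0.081543 × 0.838 + 0.016 = 0.084333.

Unemployment rate after four months ≈ 8.43%.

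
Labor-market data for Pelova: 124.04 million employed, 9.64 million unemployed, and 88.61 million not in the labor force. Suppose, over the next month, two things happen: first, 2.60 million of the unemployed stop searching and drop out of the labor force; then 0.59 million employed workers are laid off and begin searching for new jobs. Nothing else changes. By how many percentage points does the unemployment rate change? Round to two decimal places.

The unemployment rate changes by −1.39 percentage points.

Initially, labor force = 124.04 + 9.64 = 133.68 million, so u = 9.64/133.68 = 7.21%.
After the first change, unemployed and labor force both fall by 2.60 → E = 124.04, U = 7.04, labor force = 131.08 million.
After the second change, employed falls and unemployed rises by 0.59; labor force unchanged → E = 123.45, U = 7.63, labor force = 131.08 million.
New unemployment rate = 7.63 / 131.08 = 5.82%.
Change = 5.82% − 7.21% = −1.39 percentage points.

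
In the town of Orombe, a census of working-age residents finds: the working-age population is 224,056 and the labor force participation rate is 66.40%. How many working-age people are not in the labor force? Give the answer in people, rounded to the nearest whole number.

Share not in the labor force = 1 − 0.6640 = 0.3360.
Not in labor force = 0.3360 × 224,056 ≈ 75,283.

About 75,283 are not in the labor force.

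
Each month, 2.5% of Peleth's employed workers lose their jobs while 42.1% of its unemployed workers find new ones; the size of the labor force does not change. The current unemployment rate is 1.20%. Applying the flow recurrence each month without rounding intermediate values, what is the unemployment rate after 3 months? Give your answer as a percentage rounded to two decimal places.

Unemployment rate after three months ≈ 4.86%.

With a fixed labor force, u_{t+1} = u_t + s·(1−u_t) − f·u_t = u_t·(1−s−f) + s.
Here 1−s−f = 0.554 and s = 0.025.
u_1 = 0.012000 × 0.554 + 0.025 = 0.031648.
u_2 = 0.031648 × 0.554 + 0.025 = 0.042533.
u_3 = 0.042533 × 0.554 + 0.025 = 0.048563.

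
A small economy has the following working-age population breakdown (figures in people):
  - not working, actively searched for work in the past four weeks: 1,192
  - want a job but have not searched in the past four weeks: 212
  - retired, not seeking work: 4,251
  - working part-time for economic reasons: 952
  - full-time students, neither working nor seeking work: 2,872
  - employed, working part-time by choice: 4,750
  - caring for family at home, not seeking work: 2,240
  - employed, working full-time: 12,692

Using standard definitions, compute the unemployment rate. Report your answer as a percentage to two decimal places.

Unemployment rate ≈ 6.09%.

Employed = 952 + 4,750 + 12,692 = 18,394 (anyone who worked, including part-time for economic reasons, counts as employed).
Unemployed = 1,192.
Labor force = 18,394 + 1,192 = 19,586.
Unemployment rate = 1,192 / 19,586 = 6.09%.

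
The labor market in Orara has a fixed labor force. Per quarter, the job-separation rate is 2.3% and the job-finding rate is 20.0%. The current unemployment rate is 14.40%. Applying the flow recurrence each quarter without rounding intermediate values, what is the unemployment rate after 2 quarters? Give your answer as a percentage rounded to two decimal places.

Unemployment rate after two quarters ≈ 12.78%.

With a fixed labor force, u_{t+1} = u_t + s·(1−u_t) − f·u_t = u_t·(1−s−f) + s.
Here 1−s−f = 0.777 and s = 0.023.
u_1 = 0.144000 × 0.777 + 0.023 = 0.134888.
u_2 = 0.134888 × 0.777 + 0.023 = 0.127808.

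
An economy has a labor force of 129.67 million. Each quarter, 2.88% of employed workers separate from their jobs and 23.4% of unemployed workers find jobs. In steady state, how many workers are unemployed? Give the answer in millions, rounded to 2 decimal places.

About 14.21 million are unemployed in steady state.

Steady-state unemployment rate u* = s/(s+f) = 2.88/(2.88+23.4) = 0.109589.
Unemployed = u* × labor force = 0.109589 × 129.67 ≈ 14.21 million.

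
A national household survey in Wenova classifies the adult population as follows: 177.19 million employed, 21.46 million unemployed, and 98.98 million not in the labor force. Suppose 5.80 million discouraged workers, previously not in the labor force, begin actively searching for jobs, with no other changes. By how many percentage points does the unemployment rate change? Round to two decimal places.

The unemployment rate changes by +2.53 percentage points.

Initially, labor force = 177.19 + 21.46 = 198.65 million, so u = 21.46/198.65 = 10.80%.
After the change, unemployed and labor force both rise by 5.80 → E = 177.19, U = 27.26, labor force = 204.45 million.
New unemployment rate = 27.26 / 204.45 = 13.33%.
Change = 13.33% − 10.80% = +2.53 percentage points.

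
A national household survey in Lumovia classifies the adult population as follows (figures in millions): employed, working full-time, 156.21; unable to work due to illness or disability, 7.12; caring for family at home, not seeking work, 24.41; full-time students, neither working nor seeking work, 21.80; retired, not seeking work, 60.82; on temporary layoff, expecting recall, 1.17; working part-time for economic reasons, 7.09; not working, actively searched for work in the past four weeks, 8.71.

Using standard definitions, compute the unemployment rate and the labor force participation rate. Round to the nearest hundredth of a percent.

Employed = 156.21 + 7.09 = 163.30 million (anyone who worked, including part-time for economic reasons, counts as employed).
Unemployed = 1.17 + 8.71 = 9.88 million (jobless and actively searching, or on temporary layoff).
Labor force = 163.30 + 9.88 = 173.18 million.
Not in labor force = 7.12 + 24.41 + 21.80 + 60.82 = 114.15 million (those not working and not actively searching are outside the labor force).
Civilian working-age population = 173.18 + 114.15 = 287.33 million.
Unemployment rate = 9.88 / 173.18 = 5.71%.
Labor force participation rate = 173.18 / 287.33 = 60.27%.

Unemployment rate ≈ 5.71%; labor force participation rate ≈ 60.27%.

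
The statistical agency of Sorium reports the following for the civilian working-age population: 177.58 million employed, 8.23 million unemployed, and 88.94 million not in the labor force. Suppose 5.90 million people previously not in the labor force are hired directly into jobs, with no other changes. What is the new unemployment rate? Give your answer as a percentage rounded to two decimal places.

Initially, labor force = 177.58 + 8.23 = 185.81 million, so u = 8.23/185.81 = 4.43%.
After the change, employed and labor force both rise by 5.90; unemployed unchanged → E = 183.48, U = 8.23, labor force = 191.71 million.
New unemployment rate = 8.23 / 191.71 = 4.29%.

New unemployment rate ≈ 4.29%.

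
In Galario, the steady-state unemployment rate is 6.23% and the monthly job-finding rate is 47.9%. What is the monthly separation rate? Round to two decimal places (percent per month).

From u* = s/(s+f): s = u·f/(1−u).
s = 0.0623 × 47.9 / (1 − 0.0623) = 2.9842 / 0.9377 ≈ 3.18% per month.

Separation rate ≈ 3.18% per month.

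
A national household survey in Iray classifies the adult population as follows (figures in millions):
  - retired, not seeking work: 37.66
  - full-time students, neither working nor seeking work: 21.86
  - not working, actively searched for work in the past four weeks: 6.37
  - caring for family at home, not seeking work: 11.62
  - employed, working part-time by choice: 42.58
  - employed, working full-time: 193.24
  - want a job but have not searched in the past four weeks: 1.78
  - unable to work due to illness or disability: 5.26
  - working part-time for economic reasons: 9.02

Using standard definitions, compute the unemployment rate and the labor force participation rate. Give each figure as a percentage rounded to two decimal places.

Unemployment rate ≈ 2.54%; labor force participation rate ≈ 76.27%.

Employed = 42.58 + 193.24 + 9.02 = 244.84 million (anyone who worked, including part-time for economic reasons, counts as employed).
Unemployed = 6.37 million.
Labor force = 244.84 + 6.37 = 251.21 million.
Not in labor force = 37.66 + 21.86 + 11.62 + 1.78 + 5.26 = 78.18 million (those not working and not actively searching are outside the labor force — including those who want a job but have given up searching).
Civilian working-age population = 251.21 + 78.18 = 329.39 million.
Unemployment rate = 6.37 / 251.21 = 2.54%.
Labor force participation rate = 251.21 / 329.39 = 76.27%.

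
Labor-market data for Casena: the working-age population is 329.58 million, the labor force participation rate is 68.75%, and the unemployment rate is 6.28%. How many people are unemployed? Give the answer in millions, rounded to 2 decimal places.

About 14.23 million are unemployed.

Labor force = 0.6875 × 329.58 = 226.59 million.
Unemployed = 0.0628 × 226.59 ≈ 14.23 million.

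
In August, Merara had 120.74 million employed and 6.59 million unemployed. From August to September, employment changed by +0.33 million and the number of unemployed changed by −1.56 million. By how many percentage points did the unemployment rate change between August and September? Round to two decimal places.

The unemployment rate changed by −1.19 percentage points.

August: labor force = 120.74 + 6.59 = 127.33; u = 6.59/127.33 = 5.18%.
September: labor force = 121.07 + 5.03 = 126.10; u = 5.03/126.10 = 3.99%.
Change = 3.99% − 5.18% = −1.19 pp.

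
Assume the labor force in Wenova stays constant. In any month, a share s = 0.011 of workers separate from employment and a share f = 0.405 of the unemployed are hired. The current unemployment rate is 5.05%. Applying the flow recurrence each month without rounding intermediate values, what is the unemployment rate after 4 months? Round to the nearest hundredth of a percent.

With a fixed labor force, u_{t+1} = u_t + s·(1−u_t) − f·u_t = u_t·(1−s−f) + s.
Here 1−s−f = 0.584 and s = 0.011.
u_1 = 0.050500 × 0.584 + 0.011 = 0.040492.
u_2 = 0.040492 × 0.584 + 0.011 = 0.034647.
u_3 = 0.034647 × 0.584 + 0.011 = 0.031234.
u_4 = 0.031234 × 0.584 + 0.011 = 0.029241.

Unemployment rate after four months ≈ 2.92%.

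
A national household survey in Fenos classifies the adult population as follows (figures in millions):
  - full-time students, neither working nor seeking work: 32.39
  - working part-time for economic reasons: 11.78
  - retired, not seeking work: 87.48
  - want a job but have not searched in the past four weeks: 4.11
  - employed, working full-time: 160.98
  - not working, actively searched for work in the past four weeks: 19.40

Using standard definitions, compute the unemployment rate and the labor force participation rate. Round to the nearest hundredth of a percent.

Unemployment rate ≈ 10.10%; labor force participation rate ≈ 60.78%.

Employed = 11.78 + 160.98 = 172.76 million (anyone who worked, including part-time for economic reasons, counts as employed).
Unemployed = 19.40 million.
Labor force = 172.76 + 19.40 = 192.16 million.
Not in labor force = 32.39 + 87.48 + 4.11 = 123.98 million (those not working and not actively searching are outside the labor force — including those who want a job but have given up searching).
Civilian working-age population = 192.16 + 123.98 = 316.14 million.
Unemployment rate = 19.40 / 192.16 = 10.10%.
Labor force participation rate = 192.16 / 316.14 = 60.78%.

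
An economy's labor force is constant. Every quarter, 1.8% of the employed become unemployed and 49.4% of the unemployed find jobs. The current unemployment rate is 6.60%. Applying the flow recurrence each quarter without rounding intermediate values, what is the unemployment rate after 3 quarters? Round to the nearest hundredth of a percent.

Unemployment rate after three quarters ≈ 3.87%.

With a fixed labor force, u_{t+1} = u_t + s·(1−u_t) − f·u_t = u_t·(1−s−f) + s.
Here 1−s−f = 0.488 and s = 0.018.
u_1 = 0.066000 × 0.488 + 0.018 = 0.050208.
u_2 = 0.050208 × 0.488 + 0.018 = 0.042502.
u_3 = 0.042502 × 0.488 + 0.018 = 0.038741.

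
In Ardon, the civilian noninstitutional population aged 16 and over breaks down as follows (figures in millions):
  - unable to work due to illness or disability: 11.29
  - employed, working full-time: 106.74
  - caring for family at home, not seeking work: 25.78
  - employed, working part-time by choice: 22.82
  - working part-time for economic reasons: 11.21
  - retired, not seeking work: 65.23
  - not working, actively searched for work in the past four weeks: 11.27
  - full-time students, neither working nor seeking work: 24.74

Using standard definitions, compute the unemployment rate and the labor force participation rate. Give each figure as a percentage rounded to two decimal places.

Unemployment rate ≈ 7.41%; labor force participation rate ≈ 54.48%.

Employed = 106.74 + 22.82 + 11.21 = 140.77 million (anyone who worked, including part-time for economic reasons, counts as employed).
Unemployed = 11.27 million.
Labor force = 140.77 + 11.27 = 152.04 million.
Not in labor force = 11.29 + 25.78 + 65.23 + 24.74 = 127.04 million (those not working and not actively searching are outside the labor force).
Civilian working-age population = 152.04 + 127.04 = 279.08 million.
Unemployment rate = 11.27 / 152.04 = 7.41%.
Labor force participation rate = 152.04 / 279.08 = 54.48%.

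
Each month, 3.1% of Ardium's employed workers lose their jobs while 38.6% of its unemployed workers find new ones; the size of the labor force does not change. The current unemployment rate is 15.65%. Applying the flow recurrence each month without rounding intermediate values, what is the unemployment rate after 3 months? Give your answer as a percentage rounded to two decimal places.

Unemployment rate after three months ≈ 9.06%.

With a fixed labor force, u_{t+1} = u_t + s·(1−u_t) − f·u_t = u_t·(1−s−f) + s.
Here 1−s−f = 0.583 and s = 0.031.
u_1 = 0.156500 × 0.583 + 0.031 = 0.122240.
u_2 = 0.122240 × 0.583 + 0.031 = 0.102266.
u_3 = 0.102266 × 0.583 + 0.031 = 0.090621.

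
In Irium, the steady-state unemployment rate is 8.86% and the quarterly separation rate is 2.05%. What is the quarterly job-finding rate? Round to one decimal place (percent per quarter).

Job-finding rate ≈ 21.1% per quarter.

From u* = s/(s+f): f = s·(1−u)/u.
f = 2.05 × (1 − 0.0886) / 0.0886 = 1.8684 / 0.0886 ≈ 21.1% per quarter.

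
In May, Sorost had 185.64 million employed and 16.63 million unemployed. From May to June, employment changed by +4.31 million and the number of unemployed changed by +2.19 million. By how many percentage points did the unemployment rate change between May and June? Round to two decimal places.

May: labor force = 185.64 + 16.63 = 202.27; u = 16.63/202.27 = 8.22%.
June: labor force = 189.95 + 18.82 = 208.77; u = 18.82/208.77 = 9.01%.
Change = 9.01% − 8.22% = +0.79 pp.

The unemployment rate changed by +0.79 percentage points.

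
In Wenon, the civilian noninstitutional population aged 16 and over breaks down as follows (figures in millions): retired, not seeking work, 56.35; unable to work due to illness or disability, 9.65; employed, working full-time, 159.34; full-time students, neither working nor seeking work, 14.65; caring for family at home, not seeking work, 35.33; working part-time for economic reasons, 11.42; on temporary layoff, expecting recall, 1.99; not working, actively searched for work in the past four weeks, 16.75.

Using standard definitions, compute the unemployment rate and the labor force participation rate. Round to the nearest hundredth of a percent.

Employed = 159.34 + 11.42 = 170.76 million (anyone who worked, including part-time for economic reasons, counts as employed).
Unemployed = 1.99 + 16.75 = 18.74 million (jobless and actively searching, or on temporary layoff).
Labor force = 170.76 + 18.74 = 189.50 million.
Not in labor force = 56.35 + 9.65 + 14.65 + 35.33 = 115.98 million (those not working and not actively searching are outside the labor force).
Civilian working-age population = 189.50 + 115.98 = 305.48 million.
Unemployment rate = 18.74 / 189.50 = 9.89%.
Labor force participation rate = 189.50 / 305.48 = 62.03%.

Unemployment rate ≈ 9.89%; labor force participation rate ≈ 62.03%.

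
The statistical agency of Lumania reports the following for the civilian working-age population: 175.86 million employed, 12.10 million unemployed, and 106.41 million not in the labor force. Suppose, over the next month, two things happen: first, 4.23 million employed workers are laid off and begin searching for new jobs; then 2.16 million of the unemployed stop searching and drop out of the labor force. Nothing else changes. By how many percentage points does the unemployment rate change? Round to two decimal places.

Initially, labor force = 175.86 + 12.10 = 187.96 million, so u = 12.10/187.96 = 6.44%.
After the first change, employed falls and unemployed rises by 4.23; labor force unchanged → E = 171.63, U = 16.33, labor force = 187.96 million.
After the second change, unemployed and labor force both fall by 2.16 → E = 171.63, U = 14.17, labor force = 185.80 million.
New unemployment rate = 14.17 / 185.80 = 7.63%.
Change = 7.63% − 6.44% = +1.19 percentage points.

The unemployment rate changes by +1.19 percentage points.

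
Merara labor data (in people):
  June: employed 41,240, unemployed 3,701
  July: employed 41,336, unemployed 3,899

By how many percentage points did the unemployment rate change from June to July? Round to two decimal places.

The unemployment rate changed by +0.38 percentage points.

June: labor force = 41,240 + 3,701 = 44,941; u = 3,701/44,941 = 8.24%.
July: labor force = 41,336 + 3,899 = 45,235; u = 3,899/45,235 = 8.62%.
Change = 8.62% − 8.24% = +0.38 pp.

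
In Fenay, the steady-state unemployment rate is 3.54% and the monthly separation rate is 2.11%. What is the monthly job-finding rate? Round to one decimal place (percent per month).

From u* = s/(s+f): f = s·(1−u)/u.
f = 2.11 × (1 − 0.0354) / 0.0354 = 2.0353 / 0.0354 ≈ 57.5% per month.

Job-finding rate ≈ 57.5% per month.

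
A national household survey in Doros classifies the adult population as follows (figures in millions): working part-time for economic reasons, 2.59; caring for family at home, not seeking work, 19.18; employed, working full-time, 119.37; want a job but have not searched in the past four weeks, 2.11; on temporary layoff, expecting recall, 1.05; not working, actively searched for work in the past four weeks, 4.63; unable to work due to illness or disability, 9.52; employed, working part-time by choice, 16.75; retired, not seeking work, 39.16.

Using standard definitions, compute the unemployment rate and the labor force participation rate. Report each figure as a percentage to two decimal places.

Unemployment rate ≈ 3.93%; labor force participation rate ≈ 67.36%.

Employed = 2.59 + 119.37 + 16.75 = 138.71 million (anyone who worked, including part-time for economic reasons, counts as employed).
Unemployed = 1.05 + 4.63 = 5.68 million (jobless and actively searching, or on temporary layoff).
Labor force = 138.71 + 5.68 = 144.39 million.
Not in labor force = 19.18 + 2.11 + 9.52 + 39.16 = 69.97 million (those not working and not actively searching are outside the labor force — including those who want a job but have given up searching).
Civilian working-age population = 144.39 + 69.97 = 214.36 million.
Unemployment rate = 5.68 / 144.39 = 3.93%.
Labor force participation rate = 144.39 / 214.36 = 67.36%.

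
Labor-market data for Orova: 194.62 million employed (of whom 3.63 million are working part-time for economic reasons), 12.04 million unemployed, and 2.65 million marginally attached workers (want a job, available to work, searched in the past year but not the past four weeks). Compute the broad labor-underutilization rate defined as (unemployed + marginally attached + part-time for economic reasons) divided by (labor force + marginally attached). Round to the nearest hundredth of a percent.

Labor force = 194.62 + 12.04 = 206.66 million.
Numerator = 12.04 + 2.65 + 3.63 = 18.32 million.
Denominator = 206.66 + 2.65 = 209.31 million.
Broad rate = 18.32 / 209.31 = 8.75%.

Broad underutilization rate ≈ 8.75%.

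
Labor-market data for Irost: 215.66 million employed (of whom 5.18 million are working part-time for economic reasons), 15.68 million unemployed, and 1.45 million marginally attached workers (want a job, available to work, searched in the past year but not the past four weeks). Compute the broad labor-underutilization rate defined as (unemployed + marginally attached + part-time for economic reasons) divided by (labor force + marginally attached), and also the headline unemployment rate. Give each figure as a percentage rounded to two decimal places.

Broad underutilization rate ≈ 9.58%; headline unemployment rate ≈ 6.78%.

Labor force = 215.66 + 15.68 = 231.34 million.
Numerator = 15.68 + 1.45 + 5.18 = 22.31 million.
Denominator = 231.34 + 1.45 = 232.79 million.
Broad rate = 22.31 / 232.79 = 9.58%.
Headline unemployment rate = 15.68 / 231.34 = 6.78%.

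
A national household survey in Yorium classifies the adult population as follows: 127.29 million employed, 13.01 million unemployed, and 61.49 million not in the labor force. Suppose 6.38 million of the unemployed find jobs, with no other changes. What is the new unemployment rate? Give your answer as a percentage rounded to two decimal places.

Initially, labor force = 127.29 + 13.01 = 140.30 million, so u = 13.01/140.30 = 9.27%.
After the change, unemployed falls and employed rises by 6.38; labor force unchanged → E = 133.67, U = 6.63, labor force = 140.30 million.
New unemployment rate = 6.63 / 140.30 = 4.73%.

New unemployment rate ≈ 4.73%.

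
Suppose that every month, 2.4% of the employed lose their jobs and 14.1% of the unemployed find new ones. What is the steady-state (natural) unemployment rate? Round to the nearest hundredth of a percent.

Steady-state unemployment rate ≈ 14.55%.

At steady state the flows balance: s·E = f·U, so U/(E+U) = s/(s+f).
u* = 2.4 / (2.4 + 14.1) = 2.4 / 16.50 = 14.55%.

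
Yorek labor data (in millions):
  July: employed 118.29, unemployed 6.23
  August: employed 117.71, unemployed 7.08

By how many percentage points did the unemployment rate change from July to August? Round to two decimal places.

The unemployment rate changed by +0.67 percentage points.

July: labor force = 118.29 + 6.23 = 124.52; u = 6.23/124.52 = 5.00%.
August: labor force = 117.71 + 7.08 = 124.79; u = 7.08/124.79 = 5.67%.
Change = 5.67% − 5.00% = +0.67 pp.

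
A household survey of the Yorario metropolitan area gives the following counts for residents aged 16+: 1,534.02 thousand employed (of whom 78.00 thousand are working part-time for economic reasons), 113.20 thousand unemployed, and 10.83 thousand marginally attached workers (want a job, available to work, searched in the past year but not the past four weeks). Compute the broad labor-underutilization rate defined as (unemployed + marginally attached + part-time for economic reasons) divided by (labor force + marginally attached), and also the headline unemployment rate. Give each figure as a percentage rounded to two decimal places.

Labor force = 1,534.02 + 113.20 = 1,647.22 thousand.
Numerator = 113.20 + 10.83 + 78.00 = 202.03 thousand.
Denominator = 1,647.22 + 10.83 = 1,658.05 thousand.
Broad rate = 202.03 / 1,658.05 = 12.18%.
Headline unemployment rate = 113.20 / 1,647.22 = 6.87%.

Broad underutilization rate ≈ 12.18%; headline unemployment rate ≈ 6.87%.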